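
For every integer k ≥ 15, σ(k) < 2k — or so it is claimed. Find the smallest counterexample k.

k = 18

Check each integer k ≥ 15 in order until the claim fails.
For k = 15, 16, 17 the conclusion holds.
k = 18: σ(18) = 39; 39 ≥ 36.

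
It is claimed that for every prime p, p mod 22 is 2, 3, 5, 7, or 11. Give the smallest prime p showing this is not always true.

p = 13

We need the least prime p for which the claim fails.
p = 2: 2 mod 22 = 2.
p = 3: 3 mod 22 = 3.
p = 5: 5 mod 22 = 5.
p = 7: 7 mod 22 = 7.
p = 11: 11 mod 22 = 11.
p = 13: 13 mod 22 = 13 — not in {2, 3, 5, 7, 11}.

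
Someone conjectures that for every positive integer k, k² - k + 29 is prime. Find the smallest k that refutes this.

k = 3

A counterexample is any positive integer k such that k² - k + 29 is not prime; we check each in order.
For k = 1, 2 the conclusion holds.
k = 3: k² - k + 29 = 35 = 5 × 7, composite.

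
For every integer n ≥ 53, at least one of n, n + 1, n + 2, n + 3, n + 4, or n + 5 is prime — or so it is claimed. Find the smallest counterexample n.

n = 90

We need the least integer n ≥ 53 for which n, n + 1, n + 2, n + 3, n + 4, n + 5 are all composite.
The first 37 eligible values, up to n = 89, all satisfy the conclusion.
n = 90: 90 = 2 × 45; 91 = 7 × 13; 92 = 2 × 46; 93 = 3 × 31; 94 = 2 × 47; 95 = 5 × 19 — all composite.
Thus n = 90 disproves the claim, and no smaller n works.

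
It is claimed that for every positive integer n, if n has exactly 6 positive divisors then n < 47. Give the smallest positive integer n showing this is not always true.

Check each positive integer n in order until n has exactly 6 positive divisors but the claim fails.
The first 7 eligible values, up to n = 45, all satisfy the conclusion.
n = 50: τ(50) = 6; 50 ≥ 47.

n = 50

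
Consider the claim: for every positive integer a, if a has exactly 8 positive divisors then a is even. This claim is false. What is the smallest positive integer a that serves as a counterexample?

Check each positive integer a in order until a has exactly 8 positive divisors but a is odd.
For a = 24, 30, 40, 42, …, 88, 102, 104 the conclusion holds.
a = 105: divisors of 105: 1, 3, 5, 7, 15, 21, 35, 105; 105 is odd.
So a = 105 is the smallest counterexample.

a = 105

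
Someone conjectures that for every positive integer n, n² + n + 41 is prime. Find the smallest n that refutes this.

We need the least positive integer n for which n² + n + 41 is not prime.
The first 39 eligible values, up to n = 39, all satisfy the conclusion.
n = 40: n² + n + 41 = 1681 = 41 × 41, composite.
Thus n = 40 disproves the claim, and no smaller n works.

n = 40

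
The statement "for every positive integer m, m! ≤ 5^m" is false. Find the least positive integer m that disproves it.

m = 12

A counterexample is any positive integer m such that m! > 5^m; we check each in order.
For m = 1, 2, 3, 4, …, 9, 10, 11 the conclusion holds.
m = 12: m! = 479001600 and 5^m = 244140625, so 479001600 > 244140625.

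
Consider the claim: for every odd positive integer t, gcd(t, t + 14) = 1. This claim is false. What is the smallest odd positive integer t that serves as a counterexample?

t = 1: gcd(1, 15) = 1.
t = 3: gcd(3, 17) = 1.
t = 5: gcd(5, 19) = 1.
t = 7: gcd(7, 21) = 7.

t = 7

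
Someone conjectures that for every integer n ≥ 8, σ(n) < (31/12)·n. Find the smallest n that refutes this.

n = 48

We need the least integer n ≥ 8 for which the claim fails.
The first 40 eligible values, up to n = 47, all satisfy the conclusion.
n = 48: σ(48) = 124; 124 ≥ 124.
So n = 48 is the smallest counterexample.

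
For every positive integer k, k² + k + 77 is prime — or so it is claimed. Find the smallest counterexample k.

k = 6

Check each positive integer k in order until k² + k + 77 is not prime.
For k = 1, 2, 3, 4, 5 the conclusion holds.
k = 6: k² + k + 77 = 119 = 7 × 17, composite.
Hence k = 6 is a counterexample.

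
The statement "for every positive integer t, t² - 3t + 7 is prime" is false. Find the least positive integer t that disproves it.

t = 6

For t = 1, 2, 3, 4, 5 the conclusion holds.
t = 6: t² - 3t + 7 = 25 = 5 × 5, composite.
Thus t = 6 disproves the claim, and no smaller t works.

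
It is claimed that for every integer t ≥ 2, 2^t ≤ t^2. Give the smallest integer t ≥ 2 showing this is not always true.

t = 5

We need the least integer t ≥ 2 for which 2^t > t^2.
For t = 2, 3, 4 the conclusion holds.
t = 5: 2^t = 32 and t^2 = 25, so 32 > 25.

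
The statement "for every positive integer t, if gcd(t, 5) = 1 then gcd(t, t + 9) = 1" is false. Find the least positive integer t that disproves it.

t = 3

A counterexample is any positive integer t such that gcd(t, 5) = 1 but gcd(t, t + 9) > 1; we check each in order.
For t = 1, 2 the conclusion holds.
t = 3: gcd(3, 12) = 3.
Hence t = 3 is a counterexample.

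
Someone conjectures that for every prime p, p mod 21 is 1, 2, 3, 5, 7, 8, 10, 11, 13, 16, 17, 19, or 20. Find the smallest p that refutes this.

Check each prime p in order until the claim fails.
The first 18 eligible values, up to p = 61, all satisfy the conclusion.
p = 67: 67 mod 21 = 4 — not in {1, 2, 3, 5, 7, 8, 10, 11, 13, 16, 17, 19, 20}.
So p = 67 is the smallest counterexample.

p = 67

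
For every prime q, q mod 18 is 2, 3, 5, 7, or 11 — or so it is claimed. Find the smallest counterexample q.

q = 13

A counterexample is any prime q such that the claim fails; we check each in order.
The first 5 eligible values, up to q = 11, all satisfy the conclusion.
q = 13: 13 mod 18 = 13 — not in {2, 3, 5, 7, 11}.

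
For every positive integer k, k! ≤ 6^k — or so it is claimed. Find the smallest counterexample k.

We need the least positive integer k for which k! > 6^k.
For k = 1, 2, 3, 4, …, 11, 12, 13 the conclusion holds.
k = 14: k! = 87178291200 and 6^k = 78364164096, so 87178291200 > 78364164096.
So k = 14 is the smallest counterexample.

k = 14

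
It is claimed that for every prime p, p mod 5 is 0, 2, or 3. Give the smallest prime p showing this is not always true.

p = 11

p = 2: 2 mod 5 = 2.
p = 3: 3 mod 5 = 3.
p = 5: 5 mod 5 = 0.
p = 7: 7 mod 5 = 2.
p = 11: 11 mod 5 = 1 — not in {0, 2, 3}.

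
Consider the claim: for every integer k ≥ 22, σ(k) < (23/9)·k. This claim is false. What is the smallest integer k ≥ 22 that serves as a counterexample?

A counterexample is any integer k ≥ 22 such that the claim fails; we check each in order.
For k = 22, 23, 24, 25, …, 45, 46, 47 the conclusion holds.
k = 48: σ(48) = 124; 124 ≥ 368/3.
Thus k = 48 disproves the claim, and no smaller k works.

k = 48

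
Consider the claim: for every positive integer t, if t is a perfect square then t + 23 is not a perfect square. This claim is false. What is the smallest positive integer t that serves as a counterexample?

We need the least positive integer t for which t is a perfect square but t + 23 is a perfect square.
For t = 1, 4, 9, 16, 25, 36, 49, 64, 81, 100 the conclusion holds.
t = 121: 121 = 11² and 121 + 23 = 144 = 12².
Hence t = 121 is a counterexample.

t = 121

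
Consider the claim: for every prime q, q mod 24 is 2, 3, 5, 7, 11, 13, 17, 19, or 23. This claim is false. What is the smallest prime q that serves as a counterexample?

For q = 2, 3, 5, 7, …, 61, 67, 71 the conclusion holds.
q = 73: 73 mod 24 = 1 — not in {2, 3, 5, 7, 11, 13, 17, 19, 23}.

q = 73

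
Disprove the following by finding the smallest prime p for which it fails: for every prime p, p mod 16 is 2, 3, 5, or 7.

p = 11

We need the least prime p for which the claim fails.
The first 4 eligible values, up to p = 7, all satisfy the conclusion.
p = 11: 11 mod 16 = 11 — not in {2, 3, 5, 7}.
So p = 11 is the smallest counterexample.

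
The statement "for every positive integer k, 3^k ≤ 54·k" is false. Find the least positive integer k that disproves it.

k = 6

k = 1: 3^k = 3 and 54·k = 54, so 3 ≤ 54.
k = 2: 3^k = 9 and 54·k = 108, so 9 ≤ 108.
k = 3: 3^k = 27 and 54·k = 162, so 27 ≤ 162.
k = 4: 3^k = 81 and 54·k = 216, so 81 ≤ 216.
k = 5: 3^k = 243 and 54·k = 270, so 243 ≤ 270.
k = 6: 3^k = 729 and 54·k = 324, so 729 > 324.
Hence k = 6 is a counterexample.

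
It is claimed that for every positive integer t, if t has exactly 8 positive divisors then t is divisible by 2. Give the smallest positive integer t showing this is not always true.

t = 105

A counterexample is any positive integer t such that t has exactly 8 positive divisors but t is not divisible by 2; we check each in order.
The first 12 eligible values, up to t = 104, all satisfy the conclusion.
t = 105: τ(105) = 8; 105 mod 2 = 1.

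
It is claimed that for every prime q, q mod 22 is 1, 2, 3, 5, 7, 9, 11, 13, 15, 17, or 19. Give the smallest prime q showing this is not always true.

The first 13 eligible values, up to q = 41, all satisfy the conclusion.
q = 43: 43 mod 22 = 21 — not in {1, 2, 3, 5, 7, 9, 11, 13, 15, 17, 19}.
Thus q = 43 disproves the claim, and no smaller q works.

q = 43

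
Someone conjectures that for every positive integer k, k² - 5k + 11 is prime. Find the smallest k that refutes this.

Check each positive integer k in order until k² - 5k + 11 is not prime.
For k = 1, 2, 3, 4, 5, 6 the conclusion holds.
k = 7: k² - 5k + 11 = 25 = 5 × 5, composite.
So k = 7 is the smallest counterexample.

k = 7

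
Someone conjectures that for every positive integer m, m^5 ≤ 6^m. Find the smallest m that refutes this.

We need the least positive integer m for which m^5 > 6^m.
m = 1: m^5 = 1 and 6^m = 6, so 1 ≤ 6.
m = 2: m^5 = 32 and 6^m = 36, so 32 ≤ 36.
m = 3: m^5 = 243 and 6^m = 216, so 243 > 216.
Hence m = 3 is a counterexample.

m = 3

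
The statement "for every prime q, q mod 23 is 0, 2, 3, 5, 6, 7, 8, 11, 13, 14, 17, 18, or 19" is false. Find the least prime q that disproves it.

A counterexample is any prime q such that the claim fails; we check each in order.
For q = 2, 3, 5, 7, …, 31, 37, 41 the conclusion holds.
q = 43: 43 mod 23 = 20 — not in {0, 2, 3, 5, 6, 7, 8, 11, 13, 14, 17, 18, 19}.
So q = 43 is the smallest counterexample.

q = 43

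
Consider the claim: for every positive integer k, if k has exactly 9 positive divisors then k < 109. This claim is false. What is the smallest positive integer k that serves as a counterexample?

k = 196

We need the least positive integer k for which k has exactly 9 positive divisors but the claim fails.
k = 36: τ(36) = 9; 36 < 109.
k = 100: τ(100) = 9; 100 < 109.
k = 196: τ(196) = 9; 196 ≥ 109.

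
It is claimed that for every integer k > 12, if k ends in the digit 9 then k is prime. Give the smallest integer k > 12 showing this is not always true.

k = 39

We need the least integer k > 12 for which k ends in the digit 9 but k is not prime.
For k = 19, 29 the conclusion holds.
k = 39: 39 ends in 9; 39 = 3 × 13, composite.
Hence k = 39 is a counterexample.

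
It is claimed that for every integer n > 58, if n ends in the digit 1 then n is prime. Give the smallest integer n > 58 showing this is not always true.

n = 81

We need the least integer n > 58 for which n ends in the digit 1 but n is not prime.
n = 61: 61 ends in 1 and is prime.
n = 71: 71 ends in 1 and is prime.
n = 81: 81 ends in 1; 81 = 3 × 27, composite.
So n = 81 is the smallest counterexample.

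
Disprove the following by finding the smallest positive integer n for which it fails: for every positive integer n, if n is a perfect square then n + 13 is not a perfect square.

n = 36

A counterexample is any positive integer n such that n is a perfect square but n + 13 is a perfect square; we check each in order.
The first 5 eligible values, up to n = 25, all satisfy the conclusion.
n = 36: 36 = 6² and 36 + 13 = 49 = 7².
Hence n = 36 is a counterexample.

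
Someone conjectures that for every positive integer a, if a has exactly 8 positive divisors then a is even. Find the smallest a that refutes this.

A counterexample is any positive integer a such that a has exactly 8 positive divisors but a is odd; we check each in order.
For a = 24, 30, 40, 42, …, 88, 102, 104 the conclusion holds.
a = 105: divisors of 105: 1, 3, 5, 7, 15, 21, 35, 105; 105 is odd.

a = 105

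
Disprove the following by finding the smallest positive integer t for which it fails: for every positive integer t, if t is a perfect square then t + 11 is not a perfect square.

A counterexample is any positive integer t such that t is a perfect square but t + 11 is a perfect square; we check each in order.
For t = 1, 4, 9, 16 the conclusion holds.
t = 25: 25 = 5² and 25 + 11 = 36 = 6².
Hence t = 25 is a counterexample.

t = 25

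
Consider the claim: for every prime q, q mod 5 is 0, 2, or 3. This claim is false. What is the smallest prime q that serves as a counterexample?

A counterexample is any prime q such that the claim fails; we check each in order.
For q = 2, 3, 5, 7 the conclusion holds.
q = 11: 11 mod 5 = 1 — not in {0, 2, 3}.

q = 11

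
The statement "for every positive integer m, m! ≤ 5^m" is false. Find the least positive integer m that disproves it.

A counterexample is any positive integer m such that m! > 5^m; we check each in order.
For m = 1, 2, 3, 4, …, 9, 10, 11 the conclusion holds.
m = 12: m! = 479001600 and 5^m = 244140625, so 479001600 > 244140625.

m = 12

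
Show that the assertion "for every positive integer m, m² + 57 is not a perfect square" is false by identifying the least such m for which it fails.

Check each positive integer m in order until m² + 57 is a perfect square.
m = 1: 1² + 57 = 58, not a perfect square.
m = 2: 2² + 57 = 61, not a perfect square.
m = 3: 3² + 57 = 66, not a perfect square.
m = 4: 4² + 57 = 73, not a perfect square.
m = 5: 5² + 57 = 82, not a perfect square.
m = 6: 6² + 57 = 93, not a perfect square.
m = 7: 7² + 57 = 106, not a perfect square.
m = 8: 8² + 57 = 121 = 11², a perfect square.
So m = 8 is the smallest counterexample.

m = 8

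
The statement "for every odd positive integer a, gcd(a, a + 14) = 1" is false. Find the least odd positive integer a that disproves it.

a = 7

For a = 1, 3, 5 the conclusion holds.
a = 7: gcd(7, 21) = 7.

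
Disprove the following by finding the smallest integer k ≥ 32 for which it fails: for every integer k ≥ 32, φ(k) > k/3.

Check each integer k ≥ 32 in order until the claim fails.
For k = 32, 33, 34, 35 the conclusion holds.
k = 36: φ(36) = 12 and 36/3 = 12, so φ(36) ≤ 36/3.

k = 36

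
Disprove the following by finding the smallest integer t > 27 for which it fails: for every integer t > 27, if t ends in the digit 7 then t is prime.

t = 57

A counterexample is any integer t > 27 such that t ends in the digit 7 but t is not prime; we check each in order.
For t = 37, 47 the conclusion holds.
t = 57: 57 ends in 7; 57 = 3 × 19, composite.
Hence t = 57 is a counterexample.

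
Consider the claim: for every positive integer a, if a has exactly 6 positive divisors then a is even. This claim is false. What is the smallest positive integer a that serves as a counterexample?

a = 45

a = 12: divisors of 12: 1, 2, 3, 4, 6, 12; 12 is even.
a = 18: divisors of 18: 1, 2, 3, 6, 9, 18; 18 is even.
a = 20: divisors of 20: 1, 2, 4, 5, 10, 20; 20 is even.
a = 28: divisors of 28: 1, 2, 4, 7, 14, 28; 28 is even.
a = 32: divisors of 32: 1, 2, 4, 8, 16, 32; 32 is even.
a = 44: divisors of 44: 1, 2, 4, 11, 22, 44; 44 is even.
a = 45: divisors of 45: 1, 3, 5, 9, 15, 45; 45 is odd.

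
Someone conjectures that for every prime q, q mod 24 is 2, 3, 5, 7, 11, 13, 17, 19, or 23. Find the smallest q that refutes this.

Check each prime q in order until the claim fails.
For q = 2, 3, 5, 7, …, 61, 67, 71 the conclusion holds.
q = 73: 73 mod 24 = 1 — not in {2, 3, 5, 7, 11, 13, 17, 19, 23}.
Hence q = 73 is a counterexample.

q = 73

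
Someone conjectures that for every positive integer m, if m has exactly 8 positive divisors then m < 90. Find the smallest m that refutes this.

Check each positive integer m in order until m has exactly 8 positive divisors but the claim fails.
For m = 24, 30, 40, 42, 54, 56, 66, 70, 78, 88 the conclusion holds.
m = 102: τ(102) = 8; 102 ≥ 90.

m = 102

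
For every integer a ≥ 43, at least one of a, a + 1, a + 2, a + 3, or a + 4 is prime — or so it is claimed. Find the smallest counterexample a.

We need the least integer a ≥ 43 for which a, a + 1, a + 2, a + 3, a + 4 are all composite.
For a = 43, 44, 45, 46, 47 the conclusion holds.
a = 48: 48 = 2 × 24; 49 = 7 × 7; 50 = 2 × 25; 51 = 3 × 17; 52 = 2 × 26 — all composite.
Hence a = 48 is a counterexample.

a = 48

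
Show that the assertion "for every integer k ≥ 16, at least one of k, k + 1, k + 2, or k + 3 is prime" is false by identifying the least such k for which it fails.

k = 24

k = 16: 17 is prime.
k = 17: 17 is prime.
k = 18: 19 is prime.
k = 19: 19 is prime.
k = 20: 23 is prime.
k = 21: 23 is prime.
k = 22: 23 is prime.
k = 23: 23 is prime.
k = 24: 24 = 2 × 12; 25 = 5 × 5; 26 = 2 × 13; 27 = 3 × 9 — all composite.
Hence k = 24 is a counterexample.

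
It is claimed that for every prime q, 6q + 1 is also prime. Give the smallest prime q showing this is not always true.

Check each prime q in order until 6q + 1 is not prime.
For q = 2, 3, 5, 7, 11, 13, 17 the conclusion holds.
q = 19: 6q + 1 = 115 = 5 × 23, not prime.

q = 19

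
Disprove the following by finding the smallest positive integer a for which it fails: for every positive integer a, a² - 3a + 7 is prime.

a = 6

a = 1: a² - 3a + 7 = 5, prime.
a = 2: a² - 3a + 7 = 5, prime.
a = 3: a² - 3a + 7 = 7, prime.
a = 4: a² - 3a + 7 = 11, prime.
a = 5: a² - 3a + 7 = 17, prime.
a = 6: a² - 3a + 7 = 25 = 5 × 5, composite.
Thus a = 6 disproves the claim, and no smaller a works.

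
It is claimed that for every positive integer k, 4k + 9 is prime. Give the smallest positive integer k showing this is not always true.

k = 3

For k = 1, 2 the conclusion holds.
k = 3: 4k + 9 = 21 = 3 × 7, composite.
Thus k = 3 disproves the claim, and no smaller k works.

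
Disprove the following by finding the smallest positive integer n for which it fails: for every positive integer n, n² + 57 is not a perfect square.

Check each positive integer n in order until n² + 57 is a perfect square.
For n = 1, 2, 3, 4, 5, 6, 7 the conclusion holds.
n = 8: 8² + 57 = 121 = 11², a perfect square.
Thus n = 8 disproves the claim, and no smaller n works.

n = 8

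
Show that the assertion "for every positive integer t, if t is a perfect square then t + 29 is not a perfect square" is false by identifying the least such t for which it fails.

A counterexample is any positive integer t such that t is a perfect square but t + 29 is a perfect square; we check each in order.
For t = 1, 4, 9, 16, …, 121, 144, 169 the conclusion holds.
t = 196: 196 = 14² and 196 + 29 = 225 = 15².
So t = 196 is the smallest counterexample.

t = 196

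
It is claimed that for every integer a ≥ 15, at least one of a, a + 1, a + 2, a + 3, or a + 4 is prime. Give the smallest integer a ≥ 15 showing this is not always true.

a = 24

A counterexample is any integer a ≥ 15 such that a, a + 1, a + 2, a + 3, a + 4 are all composite; we check each in order.
For a = 15, 16, 17, 18, 19, 20, 21, 22, 23 the conclusion holds.
a = 24: 24 = 2 × 12; 25 = 5 × 5; 26 = 2 × 13; 27 = 3 × 9; 28 = 2 × 14 — all composite.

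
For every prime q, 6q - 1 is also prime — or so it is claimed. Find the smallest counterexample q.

q = 11

Check each prime q in order until 6q - 1 is not prime.
The first 4 eligible values, up to q = 7, all satisfy the conclusion.
q = 11: 6q - 1 = 65 = 5 × 13, not prime.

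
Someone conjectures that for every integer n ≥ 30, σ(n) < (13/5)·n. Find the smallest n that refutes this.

n = 60

Check each integer n ≥ 30 in order until the claim fails.
For n = 30, 31, 32, 33, …, 57, 58, 59 the conclusion holds.
n = 60: σ(60) = 168; 168 ≥ 156.
Hence n = 60 is a counterexample.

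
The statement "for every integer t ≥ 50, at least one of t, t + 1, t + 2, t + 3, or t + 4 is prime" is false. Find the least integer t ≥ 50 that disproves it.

For t = 50, 51, 52, 53 the conclusion holds.
t = 54: 54 = 2 × 27; 55 = 5 × 11; 56 = 2 × 28; 57 = 3 × 19; 58 = 2 × 29 — all composite.

t = 54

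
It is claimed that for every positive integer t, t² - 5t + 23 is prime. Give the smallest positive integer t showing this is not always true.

t = 19

Check each positive integer t in order until t² - 5t + 23 is not prime.
For t = 1, 2, 3, 4, …, 16, 17, 18 the conclusion holds.
t = 19: t² - 5t + 23 = 289 = 17 × 17, composite.
Thus t = 19 disproves the claim, and no smaller t works.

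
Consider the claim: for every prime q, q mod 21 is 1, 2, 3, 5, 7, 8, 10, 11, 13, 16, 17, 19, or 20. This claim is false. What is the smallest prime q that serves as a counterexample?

We need the least prime q for which the claim fails.
For q = 2, 3, 5, 7, …, 53, 59, 61 the conclusion holds.
q = 67: 67 mod 21 = 4 — not in {1, 2, 3, 5, 7, 8, 10, 11, 13, 16, 17, 19, 20}.
So q = 67 is the smallest counterexample.

q = 67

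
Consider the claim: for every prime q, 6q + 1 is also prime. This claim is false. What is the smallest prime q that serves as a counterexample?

The first 7 eligible values, up to q = 17, all satisfy the conclusion.
q = 19: 6q + 1 = 115 = 5 × 23, not prime.

q = 19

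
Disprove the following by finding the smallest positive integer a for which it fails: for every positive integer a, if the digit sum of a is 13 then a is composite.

a = 67

For a = 49, 58 the conclusion holds.
a = 67: digit sum 13; 67 is prime, not composite.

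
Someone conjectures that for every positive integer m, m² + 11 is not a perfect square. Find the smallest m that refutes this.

The first 4 eligible values, up to m = 4, all satisfy the conclusion.
m = 5: 5² + 11 = 36 = 6², a perfect square.

m = 5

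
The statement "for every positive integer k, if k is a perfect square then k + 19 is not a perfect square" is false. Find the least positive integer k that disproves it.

A counterexample is any positive integer k such that k is a perfect square but k + 19 is a perfect square; we check each in order.
The first 8 eligible values, up to k = 64, all satisfy the conclusion.
k = 81: 81 = 9² and 81 + 19 = 100 = 10².
Hence k = 81 is a counterexample.

k = 81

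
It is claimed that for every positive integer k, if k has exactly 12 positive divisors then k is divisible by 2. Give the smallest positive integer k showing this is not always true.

k = 315

Check each positive integer k in order until k has exactly 12 positive divisors but k is not divisible by 2.
For k = 60, 72, 84, 90, …, 294, 306, 308 the conclusion holds.
k = 315: τ(315) = 12; 315 mod 2 = 1.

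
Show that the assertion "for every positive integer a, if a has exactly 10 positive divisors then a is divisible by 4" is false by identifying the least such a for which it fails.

a = 162

We need the least positive integer a for which a has exactly 10 positive divisors but a is not divisible by 4.
For a = 48, 80, 112 the conclusion holds.
a = 162: τ(162) = 10; 162 mod 4 = 2.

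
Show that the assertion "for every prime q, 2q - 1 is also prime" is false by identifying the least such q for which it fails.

q = 5

Check each prime q in order until 2q - 1 is not prime.
For q = 2, 3 the conclusion holds.
q = 5: 2q - 1 = 9 = 3 × 3, not prime.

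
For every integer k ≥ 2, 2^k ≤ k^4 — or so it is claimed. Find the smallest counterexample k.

We need the least integer k ≥ 2 for which 2^k > k^4.
The first 15 eligible values, up to k = 16, all satisfy the conclusion.
k = 17: 2^k = 131072 and k^4 = 83521, so 131072 > 83521.

k = 17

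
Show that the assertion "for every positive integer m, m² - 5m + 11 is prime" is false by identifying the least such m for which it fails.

m = 7

A counterexample is any positive integer m such that m² - 5m + 11 is not prime; we check each in order.
The first 6 eligible values, up to m = 6, all satisfy the conclusion.
m = 7: m² - 5m + 11 = 25 = 5 × 5, composite.
So m = 7 is the smallest counterexample.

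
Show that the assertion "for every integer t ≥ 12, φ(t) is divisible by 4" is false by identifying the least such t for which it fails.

t = 14

For t = 12, 13 the conclusion holds.
t = 14: φ(14) = 6; 6 mod 4 = 2.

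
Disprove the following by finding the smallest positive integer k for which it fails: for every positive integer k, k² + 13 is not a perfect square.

k = 6

For k = 1, 2, 3, 4, 5 the conclusion holds.
k = 6: 6² + 13 = 49 = 7², a perfect square.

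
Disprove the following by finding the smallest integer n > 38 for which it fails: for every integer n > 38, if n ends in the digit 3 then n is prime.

Check each integer n > 38 in order until n ends in the digit 3 but n is not prime.
n = 43: 43 ends in 3 and is prime.
n = 53: 53 ends in 3 and is prime.
n = 63: 63 ends in 3; 63 = 3 × 21, composite.

n = 63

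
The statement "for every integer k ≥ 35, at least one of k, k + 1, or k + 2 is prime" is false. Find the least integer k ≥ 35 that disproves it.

k = 38

A counterexample is any integer k ≥ 35 such that k, k + 1, k + 2 are all composite; we check each in order.
For k = 35, 36, 37 the conclusion holds.
k = 38: 38 = 2 × 19; 39 = 3 × 13; 40 = 2 × 20 — all composite.
Thus k = 38 disproves the claim, and no smaller k works.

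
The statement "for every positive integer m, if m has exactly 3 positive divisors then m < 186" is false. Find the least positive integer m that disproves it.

m = 289

We need the least positive integer m for which m has exactly 3 positive divisors but the claim fails.
The first 6 eligible values, up to m = 169, all satisfy the conclusion.
m = 289: τ(289) = 3; 289 ≥ 186.
Thus m = 289 disproves the claim, and no smaller m works.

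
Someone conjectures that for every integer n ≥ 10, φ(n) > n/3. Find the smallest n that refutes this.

n = 10: φ(10) = 4 and 10/3 = 10/3, so φ(10) > 10/3.
n = 11: φ(11) = 10 and 11/3 = 11/3, so φ(11) > 11/3.
n = 12: φ(12) = 4 and 12/3 = 4, so φ(12) ≤ 12/3.

n = 12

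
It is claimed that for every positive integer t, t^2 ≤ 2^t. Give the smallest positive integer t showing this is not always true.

t = 3

We need the least positive integer t for which t^2 > 2^t.
t = 1: t^2 = 1 and 2^t = 2, so 1 ≤ 2.
t = 2: t^2 = 4 and 2^t = 4, so 4 ≤ 4.
t = 3: t^2 = 9 and 2^t = 8, so 9 > 8.
Hence t = 3 is a counterexample.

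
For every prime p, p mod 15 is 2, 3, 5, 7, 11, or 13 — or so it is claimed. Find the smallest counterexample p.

We need the least prime p for which the claim fails.
p = 2: 2 mod 15 = 2.
p = 3: 3 mod 15 = 3.
p = 5: 5 mod 15 = 5.
p = 7: 7 mod 15 = 7.
p = 11: 11 mod 15 = 11.
p = 13: 13 mod 15 = 13.
p = 17: 17 mod 15 = 2.
p = 19: 19 mod 15 = 4 — not in {2, 3, 5, 7, 11, 13}.

p = 19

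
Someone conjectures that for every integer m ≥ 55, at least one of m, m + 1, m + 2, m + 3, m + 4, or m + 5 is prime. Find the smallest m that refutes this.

m = 90

A counterexample is any integer m ≥ 55 such that m, m + 1, m + 2, m + 3, m + 4, m + 5 are all composite; we check each in order.
The first 35 eligible values, up to m = 89, all satisfy the conclusion.
m = 90: 90 = 2 × 45; 91 = 7 × 13; 92 = 2 × 46; 93 = 3 × 31; 94 = 2 × 47; 95 = 5 × 19 — all composite.
Hence m = 90 is a counterexample.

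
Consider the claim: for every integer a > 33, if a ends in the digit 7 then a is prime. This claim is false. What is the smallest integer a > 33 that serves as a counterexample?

a = 57

We need the least integer a > 33 for which a ends in the digit 7 but a is not prime.
a = 37: 37 ends in 7 and is prime.
a = 47: 47 ends in 7 and is prime.
a = 57: 57 ends in 7; 57 = 3 × 19, composite.
Hence a = 57 is a counterexample.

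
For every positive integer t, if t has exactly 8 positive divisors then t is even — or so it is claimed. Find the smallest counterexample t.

A counterexample is any positive integer t such that t has exactly 8 positive divisors but t is odd; we check each in order.
For t = 24, 30, 40, 42, …, 88, 102, 104 the conclusion holds.
t = 105: divisors of 105: 1, 3, 5, 7, 15, 21, 35, 105; 105 is odd.

t = 105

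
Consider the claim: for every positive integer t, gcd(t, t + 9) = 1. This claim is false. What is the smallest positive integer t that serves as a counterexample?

t = 3

Check each positive integer t in order until gcd(t, t + 9) > 1.
t = 1: gcd(1, 10) = 1.
t = 2: gcd(2, 11) = 1.
t = 3: gcd(3, 12) = 3.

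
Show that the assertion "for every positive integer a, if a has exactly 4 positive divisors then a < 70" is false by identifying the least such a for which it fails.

a = 74

We need the least positive integer a for which a has exactly 4 positive divisors but the claim fails.
For a = 6, 8, 10, 14, …, 62, 65, 69 the conclusion holds.
a = 74: τ(74) = 4; 74 ≥ 70.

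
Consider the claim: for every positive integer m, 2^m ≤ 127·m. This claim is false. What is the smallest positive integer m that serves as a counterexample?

m = 11

For m = 1, 2, 3, 4, 5, 6, 7, 8, 9, 10 the conclusion holds.
m = 11: 2^m = 2048 and 127·m = 1397, so 2048 > 1397.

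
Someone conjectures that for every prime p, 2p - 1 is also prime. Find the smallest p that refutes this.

Check each prime p in order until 2p - 1 is not prime.
p = 2: 2p - 1 = 3, prime.
p = 3: 2p - 1 = 5, prime.
p = 5: 2p - 1 = 9 = 3 × 3, not prime.
Hence p = 5 is a counterexample.

p = 5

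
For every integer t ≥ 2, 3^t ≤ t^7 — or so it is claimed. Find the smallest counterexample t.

Check each integer t ≥ 2 in order until 3^t > t^7.
For t = 2, 3, 4, 5, …, 16, 17, 18 the conclusion holds.
t = 19: 3^t = 1162261467 and t^7 = 893871739, so 1162261467 > 893871739.

t = 19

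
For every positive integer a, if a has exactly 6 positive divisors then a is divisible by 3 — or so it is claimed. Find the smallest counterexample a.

a = 20

We need the least positive integer a for which a has exactly 6 positive divisors but a is not divisible by 3.
a = 12: τ(12) = 6; 12 mod 3 = 0.
a = 18: τ(18) = 6; 18 mod 3 = 0.
a = 20: τ(20) = 6; 20 mod 3 = 2.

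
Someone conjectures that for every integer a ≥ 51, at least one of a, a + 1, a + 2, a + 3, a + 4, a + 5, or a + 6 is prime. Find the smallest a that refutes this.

We need the least integer a ≥ 51 for which a, a + 1, a + 2, a + 3, a + 4, a + 5, a + 6 are all composite.
For a = 51, 52, 53, 54, …, 87, 88, 89 the conclusion holds.
a = 90: 90 = 2 × 45; 91 = 7 × 13; 92 = 2 × 46; 93 = 3 × 31; 94 = 2 × 47; 95 = 5 × 19; 96 = 2 × 48 — all composite.
So a = 90 is the smallest counterexample.

a = 90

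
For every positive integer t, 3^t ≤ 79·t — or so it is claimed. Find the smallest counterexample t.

t = 6

A counterexample is any positive integer t such that 3^t > 79·t; we check each in order.
For t = 1, 2, 3, 4, 5 the conclusion holds.
t = 6: 3^t = 729 and 79·t = 474, so 729 > 474.
So t = 6 is the smallest counterexample.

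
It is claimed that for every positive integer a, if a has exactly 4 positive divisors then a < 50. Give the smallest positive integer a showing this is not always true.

a = 51

We need the least positive integer a for which a has exactly 4 positive divisors but the claim fails.
For a = 6, 8, 10, 14, …, 38, 39, 46 the conclusion holds.
a = 51: τ(51) = 4; 51 ≥ 50.
Thus a = 51 disproves the claim, and no smaller a works.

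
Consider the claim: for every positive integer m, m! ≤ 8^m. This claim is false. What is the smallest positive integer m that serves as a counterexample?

A counterexample is any positive integer m such that m! > 8^m; we check each in order.
For m = 1, 2, 3, 4, …, 17, 18, 19 the conclusion holds.
m = 20: m! = 2432902008176640000 and 8^m = 1152921504606846976, so 2432902008176640000 > 1152921504606846976.

m = 20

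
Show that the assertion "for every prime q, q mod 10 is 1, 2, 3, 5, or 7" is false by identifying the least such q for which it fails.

A counterexample is any prime q such that the claim fails; we check each in order.
The first 7 eligible values, up to q = 17, all satisfy the conclusion.
q = 19: 19 mod 10 = 9 — not in {1, 2, 3, 5, 7}.
Thus q = 19 disproves the claim, and no smaller q works.

q = 19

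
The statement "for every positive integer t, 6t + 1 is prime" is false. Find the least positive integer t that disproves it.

A counterexample is any positive integer t such that 6t + 1 is not prime; we check each in order.
t = 1: 6t + 1 = 7, prime.
t = 2: 6t + 1 = 13, prime.
t = 3: 6t + 1 = 19, prime.
t = 4: 6t + 1 = 25 = 5 × 5, composite.

t = 4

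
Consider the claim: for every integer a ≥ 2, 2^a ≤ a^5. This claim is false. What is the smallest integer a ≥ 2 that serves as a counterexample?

a = 23

Check each integer a ≥ 2 in order until 2^a > a^5.
For a = 2, 3, 4, 5, …, 20, 21, 22 the conclusion holds.
a = 23: 2^a = 8388608 and a^5 = 6436343, so 8388608 > 6436343.
Thus a = 23 disproves the claim, and no smaller a works.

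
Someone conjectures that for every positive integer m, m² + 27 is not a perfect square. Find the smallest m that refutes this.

m = 1: 1² + 27 = 28, not a perfect square.
m = 2: 2² + 27 = 31, not a perfect square.
m = 3: 3² + 27 = 36 = 6², a perfect square.

m = 3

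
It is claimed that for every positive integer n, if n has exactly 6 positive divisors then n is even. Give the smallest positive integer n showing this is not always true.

For n = 12, 18, 20, 28, 32, 44 the conclusion holds.
n = 45: divisors of 45: 1, 3, 5, 9, 15, 45; 45 is odd.

n = 45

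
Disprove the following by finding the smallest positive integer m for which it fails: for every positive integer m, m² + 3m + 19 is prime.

m = 15

Check each positive integer m in order until m² + 3m + 19 is not prime.
The first 14 eligible values, up to m = 14, all satisfy the conclusion.
m = 15: m² + 3m + 19 = 289 = 17 × 17, composite.
So m = 15 is the smallest counterexample.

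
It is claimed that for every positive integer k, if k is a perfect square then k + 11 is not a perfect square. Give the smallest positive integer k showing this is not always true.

k = 25

For k = 1, 4, 9, 16 the conclusion holds.
k = 25: 25 = 5² and 25 + 11 = 36 = 6².
Hence k = 25 is a counterexample.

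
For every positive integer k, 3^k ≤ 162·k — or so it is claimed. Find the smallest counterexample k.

The first 6 eligible values, up to k = 6, all satisfy the conclusion.
k = 7: 3^k = 2187 and 162·k = 1134, so 2187 > 1134.
Thus k = 7 disproves the claim, and no smaller k works.

k = 7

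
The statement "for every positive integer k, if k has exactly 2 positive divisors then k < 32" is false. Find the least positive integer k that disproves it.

k = 37

Check each positive integer k in order until k has exactly 2 positive divisors but the claim fails.
For k = 2, 3, 5, 7, …, 23, 29, 31 the conclusion holds.
k = 37: τ(37) = 2; 37 ≥ 32.
Hence k = 37 is a counterexample.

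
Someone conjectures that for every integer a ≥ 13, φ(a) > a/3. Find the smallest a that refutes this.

a = 18

A counterexample is any integer a ≥ 13 such that the claim fails; we check each in order.
For a = 13, 14, 15, 16, 17 the conclusion holds.
a = 18: φ(18) = 6 and 18/3 = 6, so φ(18) ≤ 18/3.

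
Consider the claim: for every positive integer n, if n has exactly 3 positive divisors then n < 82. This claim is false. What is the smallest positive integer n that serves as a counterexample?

n = 121

We need the least positive integer n for which n has exactly 3 positive divisors but the claim fails.
n = 4: τ(4) = 3; 4 < 82.
n = 9: τ(9) = 3; 9 < 82.
n = 25: τ(25) = 3; 25 < 82.
n = 49: τ(49) = 3; 49 < 82.
n = 121: τ(121) = 3; 121 ≥ 82.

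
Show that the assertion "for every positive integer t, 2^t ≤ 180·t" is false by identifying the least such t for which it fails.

t = 11

A counterexample is any positive integer t such that 2^t > 180·t; we check each in order.
The first 10 eligible values, up to t = 10, all satisfy the conclusion.
t = 11: 2^t = 2048 and 180·t = 1980, so 2048 > 1980.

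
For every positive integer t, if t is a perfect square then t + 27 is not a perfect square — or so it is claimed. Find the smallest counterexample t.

t = 9

For t = 1, 4 the conclusion holds.
t = 9: 9 = 3² and 9 + 27 = 36 = 6².
So t = 9 is the smallest counterexample.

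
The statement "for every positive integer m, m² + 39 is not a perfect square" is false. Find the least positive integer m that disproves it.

m = 5

A counterexample is any positive integer m such that m² + 39 is a perfect square; we check each in order.
For m = 1, 2, 3, 4 the conclusion holds.
m = 5: 5² + 39 = 64 = 8², a perfect square.
Hence m = 5 is a counterexample.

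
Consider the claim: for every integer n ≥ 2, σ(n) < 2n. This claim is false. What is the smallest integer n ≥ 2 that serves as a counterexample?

We need the least integer n ≥ 2 for which the claim fails.
The first 4 eligible values, up to n = 5, all satisfy the conclusion.
n = 6: σ(6) = 12; 12 ≥ 12.

n = 6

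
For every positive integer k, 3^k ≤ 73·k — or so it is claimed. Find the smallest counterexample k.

The first 5 eligible values, up to k = 5, all satisfy the conclusion.
k = 6: 3^k = 729 and 73·k = 438, so 729 > 438.
Thus k = 6 disproves the claim, and no smaller k works.

k = 6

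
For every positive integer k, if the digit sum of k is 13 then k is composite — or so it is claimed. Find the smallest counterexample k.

k = 67

A counterexample is any positive integer k such that the digit sum of k is 13 but k is prime; we check each in order.
k = 49: digit sum 13; 49 is composite.
k = 58: digit sum 13; 58 is composite.
k = 67: digit sum 13; 67 is prime, not composite.
Thus k = 67 disproves the claim, and no smaller k works.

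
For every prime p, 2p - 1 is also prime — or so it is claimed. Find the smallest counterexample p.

p = 5

A counterexample is any prime p such that 2p - 1 is not prime; we check each in order.
p = 2: 2p - 1 = 3, prime.
p = 3: 2p - 1 = 5, prime.
p = 5: 2p - 1 = 9 = 3 × 3, not prime.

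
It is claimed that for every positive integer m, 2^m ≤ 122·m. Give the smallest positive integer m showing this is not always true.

m = 11

We need the least positive integer m for which 2^m > 122·m.
For m = 1, 2, 3, 4, 5, 6, 7, 8, 9, 10 the conclusion holds.
m = 11: 2^m = 2048 and 122·m = 1342, so 2048 > 1342.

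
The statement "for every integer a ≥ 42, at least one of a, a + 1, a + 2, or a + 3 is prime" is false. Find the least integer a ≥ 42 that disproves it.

a = 48

We need the least integer a ≥ 42 for which a, a + 1, a + 2, a + 3 are all composite.
The first 6 eligible values, up to a = 47, all satisfy the conclusion.
a = 48: 48 = 2 × 24; 49 = 7 × 7; 50 = 2 × 25; 51 = 3 × 17 — all composite.
Thus a = 48 disproves the claim, and no smaller a works.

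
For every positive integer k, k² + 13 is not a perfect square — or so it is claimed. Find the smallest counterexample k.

k = 6

Check each positive integer k in order until k² + 13 is a perfect square.
The first 5 eligible values, up to k = 5, all satisfy the conclusion.
k = 6: 6² + 13 = 49 = 7², a perfect square.
Thus k = 6 disproves the claim, and no smaller k works.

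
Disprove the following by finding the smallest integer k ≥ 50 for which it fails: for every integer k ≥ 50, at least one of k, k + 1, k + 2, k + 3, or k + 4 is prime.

We need the least integer k ≥ 50 for which k, k + 1, k + 2, k + 3, k + 4 are all composite.
The first 4 eligible values, up to k = 53, all satisfy the conclusion.
k = 54: 54 = 2 × 27; 55 = 5 × 11; 56 = 2 × 28; 57 = 3 × 19; 58 = 2 × 29 — all composite.
So k = 54 is the smallest counterexample.

k = 54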